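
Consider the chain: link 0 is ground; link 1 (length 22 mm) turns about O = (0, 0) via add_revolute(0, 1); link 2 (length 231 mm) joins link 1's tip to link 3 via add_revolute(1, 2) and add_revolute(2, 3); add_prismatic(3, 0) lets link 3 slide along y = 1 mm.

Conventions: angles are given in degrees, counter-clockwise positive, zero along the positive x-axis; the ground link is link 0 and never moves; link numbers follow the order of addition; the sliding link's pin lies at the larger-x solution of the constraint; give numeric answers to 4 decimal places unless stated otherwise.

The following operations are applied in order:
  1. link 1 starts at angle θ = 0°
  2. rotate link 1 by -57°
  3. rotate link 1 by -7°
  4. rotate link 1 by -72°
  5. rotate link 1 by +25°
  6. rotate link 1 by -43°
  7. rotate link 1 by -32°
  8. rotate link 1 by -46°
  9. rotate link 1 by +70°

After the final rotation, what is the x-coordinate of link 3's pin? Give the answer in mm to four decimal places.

geometry: r = 22 mm, L = 231 mm, e = 1 mm; θ starts at 0°
rotate link 1 by -57°: θ ← 0° -57° = -57°
rotate link 1 by -7°: θ ← -57° -7° = -64°
rotate link 1 by -72°: θ ← -64° -72° = -136°
rotate link 1 by +25°: θ ← -136° +25° = -111°
rotate link 1 by -43°: θ ← -111° -43° = -154°
rotate link 1 by -32°: θ ← -154° -32° = -186°
rotate link 1 by -46°: θ ← -186° -46° = -232°
rotate link 1 by +70°: θ ← -232° +70° = -162°
crank pin P = (r cos θ, r sin θ) = (-20.923243, -6.798374)
h = r sin θ − e = -6.798374 − 1 = -7.798374
x = r cos θ + √(L² − h²) = -20.923243 + 230.868329 = 209.945086

209.9451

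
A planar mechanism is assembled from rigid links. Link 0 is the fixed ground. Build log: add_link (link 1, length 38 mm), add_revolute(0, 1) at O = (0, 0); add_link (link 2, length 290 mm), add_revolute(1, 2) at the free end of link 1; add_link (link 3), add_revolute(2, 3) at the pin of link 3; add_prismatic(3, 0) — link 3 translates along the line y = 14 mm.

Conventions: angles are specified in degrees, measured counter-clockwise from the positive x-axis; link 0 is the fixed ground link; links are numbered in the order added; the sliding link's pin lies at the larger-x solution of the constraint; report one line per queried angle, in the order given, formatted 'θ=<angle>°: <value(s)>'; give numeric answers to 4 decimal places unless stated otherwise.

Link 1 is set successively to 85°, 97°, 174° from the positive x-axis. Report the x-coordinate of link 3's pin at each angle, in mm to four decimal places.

geometry: r = 38 mm, L = 290 mm, e = 14 mm
θ=85°: crank pin P = (r cos θ, r sin θ) = (3.311918, 37.855399)
θ=85°: h = r sin θ − e = 37.855399 − 14 = 23.855399
θ=85°: x = r cos θ + √(L² − h²) = 3.311918 + 289.017162 = 292.329080
θ=97°: crank pin P = (r cos θ, r sin θ) = (-4.631035, 37.716754)
θ=97°: h = r sin θ − e = 37.716754 − 14 = 23.716754
θ=97°: x = r cos θ + √(L² − h²) = -4.631035 + 289.028572 = 284.397537
θ=174°: crank pin P = (r cos θ, r sin θ) = (-37.791832, 3.972082)
θ=174°: h = r sin θ − e = 3.972082 − 14 = -10.027918
θ=174°: x = r cos θ + √(L² − h²) = -37.791832 + 289.826570 = 252.034738

θ=85°: 292.3291
θ=97°: 284.3975
θ=174°: 252.0347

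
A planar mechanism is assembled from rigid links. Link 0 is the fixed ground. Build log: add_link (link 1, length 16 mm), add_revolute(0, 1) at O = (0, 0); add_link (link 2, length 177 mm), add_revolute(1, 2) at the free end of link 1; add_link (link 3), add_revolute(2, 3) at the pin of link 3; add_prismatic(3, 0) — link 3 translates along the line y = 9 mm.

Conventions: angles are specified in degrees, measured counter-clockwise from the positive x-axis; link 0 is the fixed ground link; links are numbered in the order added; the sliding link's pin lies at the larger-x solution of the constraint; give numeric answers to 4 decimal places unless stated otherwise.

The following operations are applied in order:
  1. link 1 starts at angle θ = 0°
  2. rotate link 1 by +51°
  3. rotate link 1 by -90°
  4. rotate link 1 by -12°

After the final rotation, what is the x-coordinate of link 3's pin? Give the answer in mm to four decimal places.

geometry: r = 16 mm, L = 177 mm, e = 9 mm; θ starts at 0°
rotate link 1 by +51°: θ ← 0° +51° = 51°
rotate link 1 by -90°: θ ← 51° -90° = -39°
rotate link 1 by -12°: θ ← -39° -12° = -51°
crank pin P = (r cos θ, r sin θ) = (10.069126, -12.434335)
h = r sin θ − e = -12.434335 − 9 = -21.434335
x = r cos θ + √(L² − h²) = 10.069126 + 175.697380 = 185.766506

185.7665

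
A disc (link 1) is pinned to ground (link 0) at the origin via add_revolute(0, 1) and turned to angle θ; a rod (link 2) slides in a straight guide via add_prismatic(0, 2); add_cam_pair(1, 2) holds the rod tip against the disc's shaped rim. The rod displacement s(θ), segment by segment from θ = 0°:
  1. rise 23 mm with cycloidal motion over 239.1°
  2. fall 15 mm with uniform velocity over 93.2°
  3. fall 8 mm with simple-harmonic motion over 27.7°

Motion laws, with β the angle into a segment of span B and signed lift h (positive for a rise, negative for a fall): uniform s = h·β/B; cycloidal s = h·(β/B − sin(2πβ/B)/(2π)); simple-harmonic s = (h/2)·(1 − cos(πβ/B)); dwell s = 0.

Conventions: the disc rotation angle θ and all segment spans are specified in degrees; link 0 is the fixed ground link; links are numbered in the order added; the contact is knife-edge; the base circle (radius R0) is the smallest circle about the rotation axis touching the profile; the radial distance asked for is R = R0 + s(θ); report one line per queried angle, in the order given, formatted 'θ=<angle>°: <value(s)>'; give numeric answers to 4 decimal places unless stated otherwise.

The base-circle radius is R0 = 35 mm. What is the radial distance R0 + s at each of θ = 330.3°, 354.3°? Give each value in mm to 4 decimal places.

segment 1 (0° to 239.1°, cycloidal, h = 23) is passed completely: s = 0.0000 + (23) = 23.0000
θ = 330.3° falls in segment 2 (239.1° to 332.3°, uniform, h = -15): β = 330.3 − 239.1 = 91.2°, B = 93.2°; Δs = -15·91.2/93.2 = -14.6781; s = 23.0000 − 14.6781 = 8.3219
segment 2 (239.1° to 332.3°, uniform, h = -15) is passed completely: s = 23.0000 + (-15) = 8.0000
θ = 354.3° falls in segment 3 (332.3° to 360°, simple-harmonic, h = -8): β = 354.3 − 332.3 = 22°, B = 27.7°; Δs = -8/2·(1 − cos(π·0.7942)) = -7.1929; s = 8.0000 − 7.1929 = 0.8071
θ=330.3°: R = R0 + s = 35 + 8.3219 = 43.3219
θ=354.3°: R = R0 + s = 35 + 0.8071 = 35.8071

θ=330.3°: 43.3219
θ=354.3°: 35.8071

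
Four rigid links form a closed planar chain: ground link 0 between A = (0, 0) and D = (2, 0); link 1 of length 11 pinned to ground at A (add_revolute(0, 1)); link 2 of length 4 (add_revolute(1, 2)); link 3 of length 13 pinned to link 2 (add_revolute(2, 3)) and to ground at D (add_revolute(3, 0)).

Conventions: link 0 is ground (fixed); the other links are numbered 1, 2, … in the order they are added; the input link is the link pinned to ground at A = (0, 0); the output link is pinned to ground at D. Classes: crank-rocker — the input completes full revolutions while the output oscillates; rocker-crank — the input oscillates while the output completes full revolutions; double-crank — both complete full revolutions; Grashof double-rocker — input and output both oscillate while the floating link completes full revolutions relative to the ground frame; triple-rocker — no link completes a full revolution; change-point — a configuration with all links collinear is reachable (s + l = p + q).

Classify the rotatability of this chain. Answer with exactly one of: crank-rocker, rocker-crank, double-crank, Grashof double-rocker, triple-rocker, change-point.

lengths: ground=2, input=11, coupler=4, output=13
sorted: s=2 (shortest), l=13 (longest), p+q=15
s + l = 15 vs p + q = 15
s + l = p + q → change-point (collinear configuration reachable)

change-point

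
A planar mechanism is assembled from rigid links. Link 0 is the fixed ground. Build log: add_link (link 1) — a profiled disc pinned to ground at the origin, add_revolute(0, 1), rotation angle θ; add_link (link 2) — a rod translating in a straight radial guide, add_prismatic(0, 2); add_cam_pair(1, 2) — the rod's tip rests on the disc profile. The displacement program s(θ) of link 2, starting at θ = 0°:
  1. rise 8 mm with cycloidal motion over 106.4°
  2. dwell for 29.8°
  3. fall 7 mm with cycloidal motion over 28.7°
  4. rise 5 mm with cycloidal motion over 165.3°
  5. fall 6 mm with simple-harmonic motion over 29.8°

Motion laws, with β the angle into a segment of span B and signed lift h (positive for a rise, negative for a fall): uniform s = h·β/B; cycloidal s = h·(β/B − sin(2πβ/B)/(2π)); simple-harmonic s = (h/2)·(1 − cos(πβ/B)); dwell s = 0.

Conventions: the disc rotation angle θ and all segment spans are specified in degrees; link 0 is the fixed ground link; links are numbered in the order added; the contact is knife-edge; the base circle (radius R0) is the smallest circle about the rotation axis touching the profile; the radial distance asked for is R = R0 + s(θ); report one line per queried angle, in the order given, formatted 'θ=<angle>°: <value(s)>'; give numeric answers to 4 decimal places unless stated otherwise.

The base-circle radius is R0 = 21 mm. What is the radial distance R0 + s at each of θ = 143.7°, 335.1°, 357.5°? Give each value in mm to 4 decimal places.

seg 1 [0°–106.4°] cycloidal, h=8: full span → s += 8 → s = 8.0000
seg 2 [106.4°–136.2°] dwell: s stays 8.0000
seg 3 [136.2°–164.9°] cycloidal, h=-7: θ=143.7° here. β=7.5, B=28.7. -7·(0.2613 − sin(2π·0.2613)/(2π)) = -0.7180 → s = 7.2820
seg 3 [136.2°–164.9°] cycloidal, h=-7: full span → s += -7 → s = 1.0000
seg 4 [164.9°–330.2°] cycloidal, h=5: full span → s += 5 → s = 6.0000
seg 5 [330.2°–360°] simple-harmonic, h=-6: θ=335.1° here. β=4.9, B=29.8. -6/2·(1 − cos(π·0.1644)) = -0.3914 → s = 5.6086
seg 5 [330.2°–360°] simple-harmonic, h=-6: θ=357.5° here. β=27.3, B=29.8. -6/2·(1 − cos(π·0.9161)) = -5.8964 → s = 0.1036
θ=143.7°: R = R0 + s = 21 + 7.2820 = 28.2820
θ=335.1°: R = R0 + s = 21 + 5.6086 = 26.6086
θ=357.5°: R = R0 + s = 21 + 0.1036 = 21.1036

θ=143.7°: 28.2820
θ=335.1°: 26.6086
θ=357.5°: 21.1036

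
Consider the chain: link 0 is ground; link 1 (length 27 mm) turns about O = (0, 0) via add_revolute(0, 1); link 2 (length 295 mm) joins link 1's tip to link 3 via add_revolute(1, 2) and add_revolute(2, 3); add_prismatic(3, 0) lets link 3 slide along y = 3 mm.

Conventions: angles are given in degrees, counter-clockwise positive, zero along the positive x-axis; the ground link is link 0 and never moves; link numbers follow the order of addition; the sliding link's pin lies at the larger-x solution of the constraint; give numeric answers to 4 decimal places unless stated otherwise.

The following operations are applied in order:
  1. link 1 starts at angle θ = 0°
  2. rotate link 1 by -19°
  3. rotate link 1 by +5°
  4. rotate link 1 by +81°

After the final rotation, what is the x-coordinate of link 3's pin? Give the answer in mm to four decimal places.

geometry: r = 27 mm, L = 295 mm, e = 3 mm; θ starts at 0°
rotate link 1 by -19°: θ ← 0° -19° = -19°
rotate link 1 by +5°: θ ← -19° +5° = -14°
rotate link 1 by +81°: θ ← -14° +81° = 67°
crank pin P = (r cos θ, r sin θ) = (10.549740, 24.853631)
h = r sin θ − e = 24.853631 − 3 = 21.853631
x = r cos θ + √(L² − h²) = 10.549740 + 294.189427 = 304.739167

304.7392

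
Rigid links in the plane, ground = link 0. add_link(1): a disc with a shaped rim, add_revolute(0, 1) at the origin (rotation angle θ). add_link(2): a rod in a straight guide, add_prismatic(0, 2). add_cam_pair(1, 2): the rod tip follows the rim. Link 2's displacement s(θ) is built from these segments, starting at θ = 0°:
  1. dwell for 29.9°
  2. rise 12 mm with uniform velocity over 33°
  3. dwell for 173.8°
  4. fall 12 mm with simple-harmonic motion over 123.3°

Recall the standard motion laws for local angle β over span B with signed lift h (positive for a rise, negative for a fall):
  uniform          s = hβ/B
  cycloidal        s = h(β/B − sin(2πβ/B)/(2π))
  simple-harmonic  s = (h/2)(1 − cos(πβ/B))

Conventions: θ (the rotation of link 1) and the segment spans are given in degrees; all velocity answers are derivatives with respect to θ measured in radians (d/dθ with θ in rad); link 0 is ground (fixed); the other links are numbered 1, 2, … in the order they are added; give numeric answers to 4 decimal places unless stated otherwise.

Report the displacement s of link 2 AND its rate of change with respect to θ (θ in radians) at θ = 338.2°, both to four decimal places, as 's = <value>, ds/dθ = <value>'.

segment 1 (0° to 29.9°, dwell): s unchanged at 0.0000
segment 2 (29.9° to 62.9°, uniform, h = 12) is passed completely: s = 0.0000 + (12) = 12.0000
segment 3 (62.9° to 236.7°, dwell): s unchanged at 12.0000
θ = 338.2° falls in segment 4 (236.7° to 360°, simple-harmonic, h = -12): β = 338.2 − 236.7 = 101.5°, B = 123.3°; Δs = -12/2·(1 − cos(π·0.8232)) = -11.0980; s = 12.0000 − 11.0980 = 0.9020
velocity in seg [236.7°–360°] (simple-harmonic), θ in radians: β = 101.5° = 1.7715 rad, B = 123.3° = 2.1520 rad; ds/dθ = (πh/(2B)) sin(πβ/B) = (π·(-12)/(2·2.1520)) sin(π·0.8232) = -4.618895 mm/rad

s = 0.9020, ds/dθ = -4.6189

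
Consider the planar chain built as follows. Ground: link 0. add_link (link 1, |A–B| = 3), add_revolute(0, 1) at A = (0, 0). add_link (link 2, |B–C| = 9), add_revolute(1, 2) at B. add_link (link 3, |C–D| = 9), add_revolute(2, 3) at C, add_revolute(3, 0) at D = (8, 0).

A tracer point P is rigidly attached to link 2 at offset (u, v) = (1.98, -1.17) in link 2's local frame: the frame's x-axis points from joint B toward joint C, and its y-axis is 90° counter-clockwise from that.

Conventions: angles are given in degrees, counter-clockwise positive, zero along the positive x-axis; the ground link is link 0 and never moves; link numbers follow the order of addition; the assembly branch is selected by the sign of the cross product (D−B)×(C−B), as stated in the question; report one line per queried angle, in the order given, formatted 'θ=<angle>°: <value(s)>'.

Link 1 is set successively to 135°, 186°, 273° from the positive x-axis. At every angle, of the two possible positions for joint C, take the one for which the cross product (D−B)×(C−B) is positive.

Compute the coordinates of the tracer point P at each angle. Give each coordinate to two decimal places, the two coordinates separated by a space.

A=(0,0), D=(8.00,0)
θ=135°: B = A + 3.00·(cos135°, sin135°) = (-2.1213, 2.1213)
θ=135°: |BD| = 10.3412
θ=135°: circle(B,9.00) ∩ circle(D,9.00): a=5.1706, h=7.3665
θ=135°:   candidates: C₊=(4.4504,8.2705) cross=76.178; C₋=(1.4282,-6.1491) cross=-76.178
θ=135°:   branch + wants cross > 0 → take C=(4.4504,8.2705) (cross=76.178)
θ=135°: ex = (C−B)/|BC| = (0.7302,0.6832); ey = (-0.6832,0.7302)
θ=135°: P = B + 1.98·ex + -1.17·ey = (0.1239,2.6198)
θ=186°: B = A + 3.00·(cos186°, sin186°) = (-2.9836, -0.3136)
θ=186°: |BD| = 10.9880
θ=186°: circle(B,9.00) ∩ circle(D,9.00): a=5.4940, h=7.1285
θ=186°:   candidates: C₊=(2.3048,6.9688) cross=78.328; C₋=(2.7117,-7.2824) cross=-78.328
θ=186°:   branch + wants cross > 0 → take C=(2.3048,6.9688) (cross=78.328)
θ=186°: ex = (C−B)/|BC| = (0.5876,0.8092); ey = (-0.8092,0.5876)
θ=186°: P = B + 1.98·ex + -1.17·ey = (-0.8734,0.6011)
θ=273°: B = A + 3.00·(cos273°, sin273°) = (0.1570, -2.9959)
θ=273°: |BD| = 8.3957
θ=273°: circle(B,9.00) ∩ circle(D,9.00): a=4.1979, h=7.9610
θ=273°:   candidates: C₊=(1.2377,5.9390) cross=66.838; C₋=(6.9193,-8.9349) cross=-66.838
θ=273°:   branch + wants cross > 0 → take C=(1.2377,5.9390) (cross=66.838)
θ=273°: ex = (C−B)/|BC| = (0.1201,0.9928); ey = (-0.9928,0.1201)
θ=273°: P = B + 1.98·ex + -1.17·ey = (1.5563,-1.1707)

θ=135°: 0.12 2.62
θ=186°: -0.87 0.60
θ=273°: 1.56 -1.17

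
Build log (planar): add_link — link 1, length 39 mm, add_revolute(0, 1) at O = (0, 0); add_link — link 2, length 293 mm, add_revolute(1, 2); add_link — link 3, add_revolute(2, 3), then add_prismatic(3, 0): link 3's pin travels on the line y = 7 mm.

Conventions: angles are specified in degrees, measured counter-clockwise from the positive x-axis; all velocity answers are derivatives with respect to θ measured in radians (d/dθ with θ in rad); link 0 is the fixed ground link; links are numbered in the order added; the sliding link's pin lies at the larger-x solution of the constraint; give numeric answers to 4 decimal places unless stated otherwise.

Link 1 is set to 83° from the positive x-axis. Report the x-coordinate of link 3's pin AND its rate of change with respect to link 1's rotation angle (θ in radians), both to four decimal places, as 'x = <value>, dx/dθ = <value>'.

geometry: r = 39 mm, L = 293 mm, e = 7 mm
crank pin P = (r cos θ, r sin θ) = (4.752904, 38.709300)
h = r sin θ − e = 38.709300 − 7 = 31.709300
x = r cos θ + √(L² − h²) = 4.752904 + 291.279111 = 296.032015
dx/dθ = −r sin θ − h·r cos θ/√(L² − h²) (θ in radians; h = 31.709300) = -39.226712

x = 296.0320, dx/dθ = -39.2267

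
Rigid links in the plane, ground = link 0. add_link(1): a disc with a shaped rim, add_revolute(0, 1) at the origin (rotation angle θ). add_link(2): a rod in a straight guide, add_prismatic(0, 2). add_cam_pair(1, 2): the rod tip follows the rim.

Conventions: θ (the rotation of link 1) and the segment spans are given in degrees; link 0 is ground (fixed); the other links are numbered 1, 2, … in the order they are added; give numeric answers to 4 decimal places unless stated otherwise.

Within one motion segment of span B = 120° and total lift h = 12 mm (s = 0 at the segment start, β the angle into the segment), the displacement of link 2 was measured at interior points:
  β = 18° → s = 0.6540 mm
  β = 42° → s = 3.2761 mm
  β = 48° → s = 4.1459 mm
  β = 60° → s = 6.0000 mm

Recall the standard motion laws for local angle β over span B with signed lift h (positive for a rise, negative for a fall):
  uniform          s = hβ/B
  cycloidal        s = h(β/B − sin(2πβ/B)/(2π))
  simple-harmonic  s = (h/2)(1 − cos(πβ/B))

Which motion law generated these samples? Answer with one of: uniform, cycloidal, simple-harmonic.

candidates at β/B = r: uniform s = h·r (linear in β); cycloidal s = h·(r − sin(2πr)/(2π)); simple-harmonic s = (h/2)(1 − cos(πr))
β=18°: printed 0.6540 | uniform 1.8000, cycloidal 0.2549, simple-harmonic 0.6540
β=42°: printed 3.2761 | uniform 4.2000, cycloidal 2.6549, simple-harmonic 3.2761
β=48°: printed 4.1459 | uniform 4.8000, cycloidal 3.6774, simple-harmonic 4.1459
β=60°: printed 6.0000 | uniform 6.0000, cycloidal 6.0000, simple-harmonic 6.0000
only one law matches every sample → simple-harmonic

simple-harmonic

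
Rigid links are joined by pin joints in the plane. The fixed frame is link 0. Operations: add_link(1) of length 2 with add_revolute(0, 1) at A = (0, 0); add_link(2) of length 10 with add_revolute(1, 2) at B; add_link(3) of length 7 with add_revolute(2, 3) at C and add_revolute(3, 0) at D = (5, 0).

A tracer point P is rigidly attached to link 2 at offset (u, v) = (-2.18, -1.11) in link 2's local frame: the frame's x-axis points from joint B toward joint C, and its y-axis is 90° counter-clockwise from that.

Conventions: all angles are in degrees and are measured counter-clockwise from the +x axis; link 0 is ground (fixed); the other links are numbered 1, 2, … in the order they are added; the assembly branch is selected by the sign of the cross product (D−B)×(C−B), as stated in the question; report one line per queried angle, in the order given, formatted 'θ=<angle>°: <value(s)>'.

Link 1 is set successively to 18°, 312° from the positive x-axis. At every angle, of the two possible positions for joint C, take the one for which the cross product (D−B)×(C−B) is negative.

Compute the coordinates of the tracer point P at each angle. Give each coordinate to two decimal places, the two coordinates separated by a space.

A=(0,0), D=(5.00,0)
θ=18°: B = A + 2.00·(cos18°, sin18°) = (1.9021, 0.6180)
θ=18°: |BD| = 3.1589
θ=18°: circle(B,10.00) ∩ circle(D,7.00): a=9.6518, h=2.6158
θ=18°:   candidates: C₊=(11.8792,1.2950) cross=8.263; C₋=(10.8556,-3.8356) cross=-8.263
θ=18°:   branch - wants cross < 0 → take C=(10.8556,-3.8356) (cross=-8.263)
θ=18°: ex = (C−B)/|BC| = (0.8954,-0.4454); ey = (0.4454,0.8954)
θ=18°: P = B + -2.18·ex + -1.11·ey = (-0.5441,0.5951)
θ=312°: B = A + 2.00·(cos312°, sin312°) = (1.3383, -1.4863)
θ=312°: |BD| = 3.9519
θ=312°: circle(B,10.00) ∩ circle(D,7.00): a=8.4286, h=5.3814
θ=312°:   candidates: C₊=(7.1241,6.6700) cross=21.267; C₋=(11.1719,-3.3026) cross=-21.267
θ=312°:   branch - wants cross < 0 → take C=(11.1719,-3.3026) (cross=-21.267)
θ=312°: ex = (C−B)/|BC| = (0.9834,-0.1816); ey = (0.1816,0.9834)
θ=312°: P = B + -2.18·ex + -1.11·ey = (-1.0071,-2.1819)

θ=18°: -0.54 0.60
θ=312°: -1.01 -2.18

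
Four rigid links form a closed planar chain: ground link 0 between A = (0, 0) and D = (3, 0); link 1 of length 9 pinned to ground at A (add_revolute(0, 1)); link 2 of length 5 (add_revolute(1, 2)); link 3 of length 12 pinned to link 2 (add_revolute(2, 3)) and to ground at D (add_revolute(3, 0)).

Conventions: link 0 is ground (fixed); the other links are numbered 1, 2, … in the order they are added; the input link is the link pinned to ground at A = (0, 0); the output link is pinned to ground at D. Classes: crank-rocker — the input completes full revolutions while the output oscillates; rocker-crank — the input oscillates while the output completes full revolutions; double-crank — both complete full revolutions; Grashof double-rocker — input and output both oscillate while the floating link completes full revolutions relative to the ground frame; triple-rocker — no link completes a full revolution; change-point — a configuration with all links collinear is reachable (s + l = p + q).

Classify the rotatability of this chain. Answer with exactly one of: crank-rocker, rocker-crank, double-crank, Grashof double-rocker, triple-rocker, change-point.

lengths: ground=3, input=9, coupler=5, output=12
sorted: s=3 (shortest), l=12 (longest), p+q=14
s + l = 15 vs p + q = 14
s + l > p + q → non-Grashof → no link fully rotates → triple-rocker

triple-rocker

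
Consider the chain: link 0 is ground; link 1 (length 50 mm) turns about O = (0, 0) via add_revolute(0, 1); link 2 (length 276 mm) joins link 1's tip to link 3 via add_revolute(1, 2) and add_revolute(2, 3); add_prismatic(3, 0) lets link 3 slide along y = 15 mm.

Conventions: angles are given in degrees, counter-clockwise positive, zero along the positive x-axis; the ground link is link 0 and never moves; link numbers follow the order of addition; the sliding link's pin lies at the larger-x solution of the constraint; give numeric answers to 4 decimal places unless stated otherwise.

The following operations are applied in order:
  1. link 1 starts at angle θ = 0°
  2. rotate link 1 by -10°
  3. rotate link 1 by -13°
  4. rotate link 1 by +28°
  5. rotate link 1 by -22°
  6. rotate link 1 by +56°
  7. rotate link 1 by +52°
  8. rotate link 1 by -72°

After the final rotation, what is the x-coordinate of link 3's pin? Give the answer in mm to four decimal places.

geometry: r = 50 mm, L = 276 mm, e = 15 mm; θ starts at 0°
rotate link 1 by -10°: θ ← 0° -10° = -10°
rotate link 1 by -13°: θ ← -10° -13° = -23°
rotate link 1 by +28°: θ ← -23° +28° = 5°
rotate link 1 by -22°: θ ← 5° -22° = -17°
rotate link 1 by +56°: θ ← -17° +56° = 39°
rotate link 1 by +52°: θ ← 39° +52° = 91°
rotate link 1 by -72°: θ ← 91° -72° = 19°
crank pin P = (r cos θ, r sin θ) = (47.275929, 16.278408)
h = r sin θ − e = 16.278408 − 15 = 1.278408
x = r cos θ + √(L² − h²) = 47.275929 + 275.997039 = 323.272968

323.2730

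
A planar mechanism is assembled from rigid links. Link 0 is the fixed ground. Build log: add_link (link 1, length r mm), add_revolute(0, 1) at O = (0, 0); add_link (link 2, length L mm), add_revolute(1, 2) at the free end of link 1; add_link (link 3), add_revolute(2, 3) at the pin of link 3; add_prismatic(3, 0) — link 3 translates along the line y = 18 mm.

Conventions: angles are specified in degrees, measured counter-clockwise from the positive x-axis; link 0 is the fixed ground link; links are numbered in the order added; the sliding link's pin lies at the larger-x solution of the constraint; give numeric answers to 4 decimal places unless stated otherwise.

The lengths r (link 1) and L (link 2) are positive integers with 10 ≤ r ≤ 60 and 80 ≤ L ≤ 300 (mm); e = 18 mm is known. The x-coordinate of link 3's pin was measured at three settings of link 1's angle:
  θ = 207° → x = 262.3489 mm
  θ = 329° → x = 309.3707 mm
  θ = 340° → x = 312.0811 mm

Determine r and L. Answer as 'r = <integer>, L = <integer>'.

constraint per measurement: (x − r cos θ)² + (r sin θ − e)² = L²
subtracting the θ₁ and θ₂ equations cancels the r² and L² terms:
r = (x₁² − x₂²) / (2[(x₁cos θ₁ + e sin θ₁) − (x₂cos θ₂ + e sin θ₂)]) = 27.0000 → r = 27
L² = (x₁ − r cos θ₁)² + (r sin θ₁ − e)² = 82943.9715 → L = 288.0000 → L = 288
check at θ₃=340°: x = 312.0811 (printed 312.0811) ✓

r = 27, L = 288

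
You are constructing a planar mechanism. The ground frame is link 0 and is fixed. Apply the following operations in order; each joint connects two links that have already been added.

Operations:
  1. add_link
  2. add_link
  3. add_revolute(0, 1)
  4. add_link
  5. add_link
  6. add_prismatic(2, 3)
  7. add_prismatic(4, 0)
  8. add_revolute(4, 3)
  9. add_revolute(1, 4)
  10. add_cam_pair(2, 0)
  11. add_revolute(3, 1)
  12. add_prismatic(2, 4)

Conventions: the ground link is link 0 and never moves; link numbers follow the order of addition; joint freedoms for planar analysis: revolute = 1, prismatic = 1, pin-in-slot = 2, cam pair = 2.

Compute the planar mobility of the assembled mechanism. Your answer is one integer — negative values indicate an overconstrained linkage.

L=1 J1=0 J2=0
add link → L=2 J1=0 J2=0
add link → L=3 J1=0 J2=0
R@0,1 dof=1 J1 → L=3 J1=1 J2=0
add link → L=4 J1=1 J2=0
add link → L=5 J1=1 J2=0
P@2,3 dof=1 J1 → L=5 J1=2 J2=0
P@4,0 dof=1 J1 → L=5 J1=3 J2=0
R@4,3 dof=1 J1 → L=5 J1=4 J2=0
R@1,4 dof=1 J1 → L=5 J1=5 J2=0
C@2,0 dof=2 J2 → L=5 J1=5 J2=1
R@3,1 dof=1 J1 → L=5 J1=6 J2=1
P@2,4 dof=1 J1 → L=5 J1=7 J2=1
M=3(L−1)−2J1−J2=3·4−2·7−1=-3

M = -3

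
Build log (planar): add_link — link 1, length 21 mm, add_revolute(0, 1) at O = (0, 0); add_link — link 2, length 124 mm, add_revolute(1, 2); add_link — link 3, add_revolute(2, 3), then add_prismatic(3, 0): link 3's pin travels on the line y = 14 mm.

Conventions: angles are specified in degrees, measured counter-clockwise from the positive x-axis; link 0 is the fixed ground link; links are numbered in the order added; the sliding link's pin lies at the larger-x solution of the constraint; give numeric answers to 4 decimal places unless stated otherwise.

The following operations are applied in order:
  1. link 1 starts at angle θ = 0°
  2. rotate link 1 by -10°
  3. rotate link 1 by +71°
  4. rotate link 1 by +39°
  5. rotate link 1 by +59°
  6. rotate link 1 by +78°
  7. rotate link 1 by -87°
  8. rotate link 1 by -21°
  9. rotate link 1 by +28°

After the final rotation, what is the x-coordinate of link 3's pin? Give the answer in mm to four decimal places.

geometry: r = 21 mm, L = 124 mm, e = 14 mm; θ starts at 0°
rotate link 1 by -10°: θ ← 0° -10° = -10°
rotate link 1 by +71°: θ ← -10° +71° = 61°
rotate link 1 by +39°: θ ← 61° +39° = 100°
rotate link 1 by +59°: θ ← 100° +59° = 159°
rotate link 1 by +78°: θ ← 159° +78° = 237°
rotate link 1 by -87°: θ ← 237° -87° = 150°
rotate link 1 by -21°: θ ← 150° -21° = 129°
rotate link 1 by +28°: θ ← 129° +28° = 157°
crank pin P = (r cos θ, r sin θ) = (-19.330602, 8.205354)
h = r sin θ − e = 8.205354 − 14 = -5.794646
x = r cos θ + √(L² − h²) = -19.330602 + 123.864531 = 104.533929

104.5339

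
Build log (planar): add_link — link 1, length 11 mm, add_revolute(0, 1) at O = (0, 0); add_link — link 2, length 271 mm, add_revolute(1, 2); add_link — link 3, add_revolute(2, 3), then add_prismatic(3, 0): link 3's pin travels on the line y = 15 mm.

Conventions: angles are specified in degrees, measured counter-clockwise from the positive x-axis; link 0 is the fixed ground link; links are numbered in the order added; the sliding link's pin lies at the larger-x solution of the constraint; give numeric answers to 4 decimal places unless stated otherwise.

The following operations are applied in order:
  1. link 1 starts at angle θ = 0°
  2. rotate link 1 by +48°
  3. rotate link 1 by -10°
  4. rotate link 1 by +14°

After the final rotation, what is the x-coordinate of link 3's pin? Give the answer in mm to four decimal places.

geometry: r = 11 mm, L = 271 mm, e = 15 mm; θ starts at 0°
rotate link 1 by +48°: θ ← 0° +48° = 48°
rotate link 1 by -10°: θ ← 48° -10° = 38°
rotate link 1 by +14°: θ ← 38° +14° = 52°
crank pin P = (r cos θ, r sin θ) = (6.772276, 8.668118)
h = r sin θ − e = 8.668118 − 15 = -6.331882
x = r cos θ + √(L² − h²) = 6.772276 + 270.926018 = 277.698294

277.6983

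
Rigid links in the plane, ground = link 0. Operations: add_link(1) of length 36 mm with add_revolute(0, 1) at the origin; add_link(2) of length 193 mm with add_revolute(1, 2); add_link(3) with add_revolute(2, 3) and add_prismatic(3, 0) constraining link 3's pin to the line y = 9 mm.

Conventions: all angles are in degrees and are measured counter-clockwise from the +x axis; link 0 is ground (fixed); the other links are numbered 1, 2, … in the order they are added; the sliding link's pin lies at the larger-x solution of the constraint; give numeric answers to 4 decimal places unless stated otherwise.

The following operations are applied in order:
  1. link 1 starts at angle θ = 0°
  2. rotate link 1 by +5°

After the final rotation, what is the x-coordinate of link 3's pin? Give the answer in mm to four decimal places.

geometry: r = 36 mm, L = 193 mm, e = 9 mm; θ starts at 0°
rotate link 1 by +5°: θ ← 0° +5° = 5°
crank pin P = (r cos θ, r sin θ) = (35.863009, 3.137607)
h = r sin θ − e = 3.137607 − 9 = -5.862393
x = r cos θ + √(L² − h²) = 35.863009 + 192.910944 = 228.773953

228.7740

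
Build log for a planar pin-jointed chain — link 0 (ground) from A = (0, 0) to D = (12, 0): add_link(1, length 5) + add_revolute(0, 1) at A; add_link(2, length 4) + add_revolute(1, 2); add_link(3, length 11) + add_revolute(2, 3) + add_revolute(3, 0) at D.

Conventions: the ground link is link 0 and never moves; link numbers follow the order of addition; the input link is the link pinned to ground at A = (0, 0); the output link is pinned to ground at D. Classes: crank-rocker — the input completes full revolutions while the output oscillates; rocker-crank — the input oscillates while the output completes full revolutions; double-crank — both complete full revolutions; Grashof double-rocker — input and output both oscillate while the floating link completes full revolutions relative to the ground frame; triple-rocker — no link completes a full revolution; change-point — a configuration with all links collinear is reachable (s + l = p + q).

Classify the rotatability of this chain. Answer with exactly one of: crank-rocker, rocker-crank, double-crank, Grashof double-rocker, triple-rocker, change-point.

lengths: ground=12, input=5, coupler=4, output=11
sorted: s=4 (shortest), l=12 (longest), p+q=16
s + l = 16 vs p + q = 16
s + l = p + q → change-point (collinear configuration reachable)

change-point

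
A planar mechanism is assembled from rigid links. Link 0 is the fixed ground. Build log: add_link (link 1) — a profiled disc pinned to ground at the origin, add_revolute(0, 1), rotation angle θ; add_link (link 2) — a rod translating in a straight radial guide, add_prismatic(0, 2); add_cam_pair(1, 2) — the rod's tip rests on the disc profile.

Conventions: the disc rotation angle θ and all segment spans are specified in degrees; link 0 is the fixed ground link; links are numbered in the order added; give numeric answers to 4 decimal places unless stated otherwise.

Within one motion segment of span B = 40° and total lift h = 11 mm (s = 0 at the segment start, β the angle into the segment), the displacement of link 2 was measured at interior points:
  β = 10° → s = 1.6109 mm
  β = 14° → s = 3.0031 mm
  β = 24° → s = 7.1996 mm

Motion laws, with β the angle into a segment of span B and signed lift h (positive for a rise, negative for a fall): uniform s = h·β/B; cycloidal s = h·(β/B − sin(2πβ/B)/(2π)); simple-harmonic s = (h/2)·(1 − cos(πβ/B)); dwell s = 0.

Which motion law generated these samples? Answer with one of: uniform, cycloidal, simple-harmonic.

candidates at β/B = r: uniform s = h·r (linear in β); cycloidal s = h·(r − sin(2πr)/(2π)); simple-harmonic s = (h/2)(1 − cos(πr))
β=10°: printed 1.6109 | uniform 2.7500, cycloidal 0.9993, simple-harmonic 1.6109
β=14°: printed 3.0031 | uniform 3.8500, cycloidal 2.4337, simple-harmonic 3.0031
β=24°: printed 7.1996 | uniform 6.6000, cycloidal 7.6290, simple-harmonic 7.1996
only one law matches every sample → simple-harmonic

simple-harmonic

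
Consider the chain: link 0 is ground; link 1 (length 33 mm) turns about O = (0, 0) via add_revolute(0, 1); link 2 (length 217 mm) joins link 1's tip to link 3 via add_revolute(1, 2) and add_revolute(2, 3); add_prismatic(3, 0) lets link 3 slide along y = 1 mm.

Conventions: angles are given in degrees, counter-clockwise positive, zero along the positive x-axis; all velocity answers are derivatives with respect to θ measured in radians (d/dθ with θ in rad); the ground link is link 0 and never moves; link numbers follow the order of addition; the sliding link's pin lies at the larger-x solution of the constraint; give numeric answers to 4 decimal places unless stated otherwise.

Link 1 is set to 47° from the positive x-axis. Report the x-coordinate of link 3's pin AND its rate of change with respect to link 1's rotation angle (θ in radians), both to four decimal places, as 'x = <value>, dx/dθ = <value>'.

geometry: r = 33 mm, L = 217 mm, e = 1 mm
crank pin P = (r cos θ, r sin θ) = (22.505946, 24.134672)
h = r sin θ − e = 24.134672 − 1 = 23.134672
x = r cos θ + √(L² − h²) = 22.505946 + 215.763266 = 238.269212
dx/dθ = −r sin θ − h·r cos θ/√(L² − h²) (θ in radians; h = 23.134672) = -26.547815

x = 238.2692, dx/dθ = -26.5478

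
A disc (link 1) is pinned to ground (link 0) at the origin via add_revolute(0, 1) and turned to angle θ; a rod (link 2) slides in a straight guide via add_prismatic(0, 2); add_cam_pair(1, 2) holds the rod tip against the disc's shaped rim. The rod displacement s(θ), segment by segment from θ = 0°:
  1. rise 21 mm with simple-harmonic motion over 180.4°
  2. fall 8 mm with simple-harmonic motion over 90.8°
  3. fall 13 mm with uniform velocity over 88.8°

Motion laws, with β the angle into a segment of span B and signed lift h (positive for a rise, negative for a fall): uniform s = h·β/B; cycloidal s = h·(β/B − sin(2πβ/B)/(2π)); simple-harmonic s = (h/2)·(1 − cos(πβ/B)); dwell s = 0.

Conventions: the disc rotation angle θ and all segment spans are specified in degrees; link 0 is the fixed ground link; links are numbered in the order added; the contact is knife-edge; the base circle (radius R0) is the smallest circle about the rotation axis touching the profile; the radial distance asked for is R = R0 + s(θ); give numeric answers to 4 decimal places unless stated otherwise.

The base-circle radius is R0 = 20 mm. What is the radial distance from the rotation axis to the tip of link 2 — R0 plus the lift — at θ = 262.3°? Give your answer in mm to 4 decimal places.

segment 1 (0° to 180.4°, simple-harmonic, h = 21) is passed completely: s = 0.0000 + (21) = 21.0000
θ = 262.3° falls in segment 2 (180.4° to 271.2°, simple-harmonic, h = -8): β = 262.3 − 180.4 = 81.9°, B = 90.8°; Δs = -8/2·(1 − cos(π·0.9020)) = -7.8119; s = 21.0000 − 7.8119 = 13.1881
R = R0 + s = 20 + 13.1881 = 33.1881

33.1881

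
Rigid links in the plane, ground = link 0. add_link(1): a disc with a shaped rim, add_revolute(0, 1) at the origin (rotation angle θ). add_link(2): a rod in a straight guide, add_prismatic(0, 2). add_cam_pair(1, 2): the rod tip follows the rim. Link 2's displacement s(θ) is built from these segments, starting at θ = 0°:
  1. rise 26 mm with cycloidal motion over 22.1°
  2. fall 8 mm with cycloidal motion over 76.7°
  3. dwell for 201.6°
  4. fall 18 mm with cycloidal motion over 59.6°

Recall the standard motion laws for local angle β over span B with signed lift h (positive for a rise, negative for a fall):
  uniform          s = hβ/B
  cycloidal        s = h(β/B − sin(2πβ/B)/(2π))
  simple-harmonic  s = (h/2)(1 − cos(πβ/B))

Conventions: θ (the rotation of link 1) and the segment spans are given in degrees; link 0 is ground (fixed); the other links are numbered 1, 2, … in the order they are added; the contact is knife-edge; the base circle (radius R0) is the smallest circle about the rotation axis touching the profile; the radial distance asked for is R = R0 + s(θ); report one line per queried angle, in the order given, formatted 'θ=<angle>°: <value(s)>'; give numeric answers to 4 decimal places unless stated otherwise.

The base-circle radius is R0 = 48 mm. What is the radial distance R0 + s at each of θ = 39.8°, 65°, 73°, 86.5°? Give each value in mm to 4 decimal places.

segment 1 (0° to 22.1°, cycloidal, h = 26) is passed completely: s = 0.0000 + (26) = 26.0000
θ = 39.8° falls in segment 2 (22.1° to 98.8°, cycloidal, h = -8): β = 39.8 − 22.1 = 17.7°, B = 76.7°; Δs = -8·(0.2308 − sin(2π·0.2308)/(2π)) = -0.5822; s = 26.0000 − 0.5822 = 25.4178
θ = 65° falls in segment 2 (22.1° to 98.8°, cycloidal, h = -8): β = 65 − 22.1 = 42.9°, B = 76.7°; Δs = -8·(0.5593 − sin(2π·0.5593)/(2π)) = -4.9382; s = 26.0000 − 4.9382 = 21.0618
θ = 73° falls in segment 2 (22.1° to 98.8°, cycloidal, h = -8): β = 73 − 22.1 = 50.9°, B = 76.7°; Δs = -8·(0.6636 − sin(2π·0.6636)/(2π)) = -6.3993; s = 26.0000 − 6.3993 = 19.6007
θ = 86.5° falls in segment 2 (22.1° to 98.8°, cycloidal, h = -8): β = 86.5 − 22.1 = 64.4°, B = 76.7°; Δs = -8·(0.8396 − sin(2π·0.8396)/(2π)) = -7.7937; s = 26.0000 − 7.7937 = 18.2063
θ=39.8°: R = R0 + s = 48 + 25.4178 = 73.4178
θ=65°: R = R0 + s = 48 + 21.0618 = 69.0618
θ=73°: R = R0 + s = 48 + 19.6007 = 67.6007
θ=86.5°: R = R0 + s = 48 + 18.2063 = 66.2063

θ=39.8°: 73.4178
θ=65°: 69.0618
θ=73°: 67.6007
θ=86.5°: 66.2063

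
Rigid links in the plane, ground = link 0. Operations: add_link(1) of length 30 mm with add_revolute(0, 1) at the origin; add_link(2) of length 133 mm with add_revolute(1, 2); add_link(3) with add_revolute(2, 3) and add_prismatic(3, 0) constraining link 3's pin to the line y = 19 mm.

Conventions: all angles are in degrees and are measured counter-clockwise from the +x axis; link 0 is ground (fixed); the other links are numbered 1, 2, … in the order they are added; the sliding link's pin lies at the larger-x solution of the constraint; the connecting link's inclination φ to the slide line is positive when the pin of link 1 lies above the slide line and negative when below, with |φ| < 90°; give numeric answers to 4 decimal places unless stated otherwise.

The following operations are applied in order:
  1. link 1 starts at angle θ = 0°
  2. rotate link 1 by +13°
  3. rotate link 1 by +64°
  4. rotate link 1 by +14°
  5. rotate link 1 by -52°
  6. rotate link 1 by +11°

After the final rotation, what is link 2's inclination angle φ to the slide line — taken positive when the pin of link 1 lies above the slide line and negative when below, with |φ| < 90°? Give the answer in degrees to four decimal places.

geometry: r = 30 mm, L = 133 mm, e = 19 mm; θ starts at 0°
rotate link 1 by +13°: θ ← 0° +13° = 13°
rotate link 1 by +64°: θ ← 13° +64° = 77°
rotate link 1 by +14°: θ ← 77° +14° = 91°
rotate link 1 by -52°: θ ← 91° -52° = 39°
rotate link 1 by +11°: θ ← 39° +11° = 50°
h = r sin θ − e = 22.981333 − 19 = 3.981333
sin φ = h / L = 3.981333 / 133 = 0.02993484
φ = arcsin(0.02993484) = 1.715396°

1.7154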